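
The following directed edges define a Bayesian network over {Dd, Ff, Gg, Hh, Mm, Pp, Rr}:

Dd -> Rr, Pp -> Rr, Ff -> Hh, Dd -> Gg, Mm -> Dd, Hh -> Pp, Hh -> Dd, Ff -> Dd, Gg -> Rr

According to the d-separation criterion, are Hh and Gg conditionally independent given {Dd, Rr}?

No

There are 6 undirected paths between Hh and Gg; checking each against the conditioning set {Dd, Rr}:
Path 1: Hh ← Ff → Dd → Gg
  Dd is a chain here and Dd is conditioned on, so the path is blocked at Dd.
Path 2: Hh ← Ff → Dd → Rr ← Gg
  Dd is a chain here and Dd is conditioned on, so the path is blocked at Dd.
Path 3: Hh → Pp → Rr ← Gg
  Pp is a chain and Pp is not conditioned on; Rr is a collider and Rr is conditioned on, which opens it — no node blocks this path, so it is active.
Path 4: Hh → Pp → Rr ← Dd → Gg
  Dd is a fork here and Dd is conditioned on, so the path is blocked at Dd.
Path 5: Hh → Dd → Gg
  Dd is a chain here and Dd is conditioned on, so the path is blocked at Dd.
Path 6: Hh → Dd → Rr ← Gg
  Dd is a chain here and Dd is conditioned on, so the path is blocked at Dd.
Since the path Hh → Pp → Rr ← Gg is active, Hh and Gg are not d-separated given {Dd, Rr}.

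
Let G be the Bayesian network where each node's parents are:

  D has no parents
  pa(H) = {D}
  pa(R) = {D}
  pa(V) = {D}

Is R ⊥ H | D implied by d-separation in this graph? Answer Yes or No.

Yes

Only one path connects R and H:
Path 1: R ← D → H
  D is a fork here and D is conditioned on, so the path is blocked at D.
All paths are blocked; R ⊥ H | {D} holds.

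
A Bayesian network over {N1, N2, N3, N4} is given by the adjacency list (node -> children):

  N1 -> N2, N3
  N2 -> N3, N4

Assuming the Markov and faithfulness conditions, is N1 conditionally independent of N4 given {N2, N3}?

There are 2 undirected paths between N1 and N4; checking each against the conditioning set {N2, N3}:
Path 1: N1 → N2 → N4
  N2 is a chain here and N2 is conditioned on, so the path is blocked at N2.
Path 2: N1 → N3 ← N2 → N4
  N2 is a fork here and N2 is conditioned on, so the path is blocked at N2.
All paths are blocked; N1 ⊥ N4 | {N2, N3} holds.

Yes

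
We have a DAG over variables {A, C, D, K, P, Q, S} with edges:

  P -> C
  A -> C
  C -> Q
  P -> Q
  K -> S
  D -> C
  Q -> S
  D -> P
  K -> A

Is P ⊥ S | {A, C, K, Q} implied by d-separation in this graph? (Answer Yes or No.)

Yes

6 paths connect P and S; each must be blocked for d-separation to hold:
Path 1: P ← D → C ← A ← K → S
  A is a chain here and A is conditioned on, so the path is blocked at A.
Path 2: P ← D → C → Q → S
  C is a chain here and C is conditioned on, so the path is blocked at C.
Path 3: P → C ← A ← K → S
  A is a chain here and A is conditioned on, so the path is blocked at A.
Path 4: P → C → Q → S
  C is a chain here and C is conditioned on, so the path is blocked at C.
Path 5: P → Q → S
  Q is a chain here and Q is conditioned on, so the path is blocked at Q.
Path 6: P → Q ← C ← A ← K → S
  C is a chain here and C is conditioned on, so the path is blocked at C.
Every path is blocked, so P and S are d-separated given {A, C, K, Q}.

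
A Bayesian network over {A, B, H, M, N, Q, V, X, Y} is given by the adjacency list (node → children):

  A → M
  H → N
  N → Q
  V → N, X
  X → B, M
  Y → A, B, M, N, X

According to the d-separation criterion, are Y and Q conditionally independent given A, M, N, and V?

Yes — Y and Q are d-separated given {A, M, N, V}.

Enumerating the 5 paths from Y to Q and testing each for blocking by {A, M, N, V}:
  1. Y → A → M ← X ← V → N → Q — A:chain[blocks]; M:collider[open]; X:chain[open]; V:fork[blocks]; N:chain[blocks] ⇒ blocked
  2. Y → N → Q — N:chain[blocks] ⇒ blocked
  3. Y → M ← X ← V → N → Q — M:collider[open]; X:chain[open]; V:fork[blocks]; N:chain[blocks] ⇒ blocked
  4. Y → X ← V → N → Q — X:collider[open]; V:fork[blocks]; N:chain[blocks] ⇒ blocked
  5. Y → B ← X ← V → N → Q — B:collider[blocks]; X:chain[open]; V:fork[blocks]; N:chain[blocks] ⇒ blocked
Since every path is blocked, d-separation holds.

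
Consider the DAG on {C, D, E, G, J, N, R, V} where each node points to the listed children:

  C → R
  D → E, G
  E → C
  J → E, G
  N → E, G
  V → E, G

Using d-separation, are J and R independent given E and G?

Yes

We examine all 4 paths between J and R:
  1. J → G ← D → E → C → R — G:collider[open]; D:fork[open]; E:chain[blocks]; C:chain[open] ⇒ blocked
  2. J → G ← N → E → C → R — G:collider[open]; N:fork[open]; E:chain[blocks]; C:chain[open] ⇒ blocked
  3. J → G ← V → E → C → R — G:collider[open]; V:fork[open]; E:chain[blocks]; C:chain[open] ⇒ blocked
  4. J → E → C → R — E:chain[blocks]; C:chain[open] ⇒ blocked
All paths are blocked; J ⊥ R | {E, G} holds.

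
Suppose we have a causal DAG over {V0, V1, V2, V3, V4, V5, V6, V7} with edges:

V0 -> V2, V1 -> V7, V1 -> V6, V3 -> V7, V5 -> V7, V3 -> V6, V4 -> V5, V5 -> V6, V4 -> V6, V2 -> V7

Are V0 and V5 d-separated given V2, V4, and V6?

5 paths connect V0 and V5; each must be blocked for d-separation to hold:
Path 1: V0 → V2 → V7 ← V3 → V6 ← V5
  V2 is a chain here and V2 is conditioned on, so the path is blocked at V2.
Path 2: V0 → V2 → V7 ← V3 → V6 ← V4 → V5
  V2 is a chain here and V2 is conditioned on, so the path is blocked at V2.
Path 3: V0 → V2 → V7 ← V1 → V6 ← V5
  V2 is a chain here and V2 is conditioned on, so the path is blocked at V2.
Path 4: V0 → V2 → V7 ← V1 → V6 ← V4 → V5
  V2 is a chain here and V2 is conditioned on, so the path is blocked at V2.
Path 5: V0 → V2 → V7 ← V5
  V2 is a chain here and V2 is conditioned on, so the path is blocked at V2.
Every path is blocked, so V0 and V5 are d-separated given {V2, V4, V6}.

Yes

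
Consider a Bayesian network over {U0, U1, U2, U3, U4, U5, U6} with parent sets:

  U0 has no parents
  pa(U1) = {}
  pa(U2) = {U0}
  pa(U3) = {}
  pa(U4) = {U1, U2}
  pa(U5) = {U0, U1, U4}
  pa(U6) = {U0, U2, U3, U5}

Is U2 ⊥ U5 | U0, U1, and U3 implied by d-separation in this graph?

No

We examine all 6 paths between U2 and U5:
Path 1: U2 → U4 ← U1 → U5
  U4 is a collider here and neither U4 nor any of its descendants is conditioned on, so the collider stays closed — the path is blocked at U4.
Path 2: U2 → U4 → U5
  U4 is a chain and U4 is not conditioned on — no node blocks this path, so it is active.
Path 3: U2 ← U0 → U5
  U0 is a fork here and U0 is conditioned on, so the path is blocked at U0.
Path 4: U2 ← U0 → U6 ← U5
  U0 is a fork here and U0 is conditioned on, so the path is blocked at U0.
Path 5: U2 → U6 ← U0 → U5
  U6 is a collider here and neither U6 nor any of its descendants is conditioned on, so the collider stays closed — the path is blocked at U6.
Path 6: U2 → U6 ← U5
  U6 is a collider here and neither U6 nor any of its descendants is conditioned on, so the collider stays closed — the path is blocked at U6.
Because an active path exists, U2 and U5 are not d-separated.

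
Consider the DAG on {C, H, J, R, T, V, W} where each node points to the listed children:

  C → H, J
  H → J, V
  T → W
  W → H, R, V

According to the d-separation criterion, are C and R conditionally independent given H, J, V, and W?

Yes

There are 4 undirected paths between C and R; checking each against the conditioning set {H, J, V, W}:
Path 1: C → J ← H ← W → R
  H is a chain here and H is conditioned on, so the path is blocked at H.
Path 2: C → J ← H → V ← W → R
  H is a fork here and H is conditioned on, so the path is blocked at H.
Path 3: C → H ← W → R
  W is a fork here and W is conditioned on, so the path is blocked at W.
Path 4: C → H → V ← W → R
  H is a chain here and H is conditioned on, so the path is blocked at H.
Since every path is blocked, d-separation holds.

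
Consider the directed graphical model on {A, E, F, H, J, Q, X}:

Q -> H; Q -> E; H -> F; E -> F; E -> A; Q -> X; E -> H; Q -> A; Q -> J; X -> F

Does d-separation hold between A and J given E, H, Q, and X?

Yes

6 paths connect A and J; each must be blocked for d-separation to hold:
  1. A ← Q → J — Q:fork[blocks] ⇒ blocked
  2. A ← E → F ← H ← Q → J — E:fork[blocks]; F:collider[blocks]; H:chain[blocks]; Q:fork[blocks] ⇒ blocked
  3. A ← E → F ← X ← Q → J — E:fork[blocks]; F:collider[blocks]; X:chain[blocks]; Q:fork[blocks] ⇒ blocked
  4. A ← E → H → F ← X ← Q → J — E:fork[blocks]; H:chain[blocks]; F:collider[blocks]; X:chain[blocks]; Q:fork[blocks] ⇒ blocked
  5. A ← E → H ← Q → J — E:fork[blocks]; H:collider[open]; Q:fork[blocks] ⇒ blocked
  6. A ← E ← Q → J — E:chain[blocks]; Q:fork[blocks] ⇒ blocked
Every path is blocked, so A and J are d-separated given {E, H, Q, X}.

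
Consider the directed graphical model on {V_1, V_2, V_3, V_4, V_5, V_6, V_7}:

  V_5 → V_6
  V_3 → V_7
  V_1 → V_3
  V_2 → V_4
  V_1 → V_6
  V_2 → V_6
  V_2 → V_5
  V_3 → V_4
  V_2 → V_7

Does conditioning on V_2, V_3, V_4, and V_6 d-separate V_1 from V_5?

Enumerating the 6 paths from V_1 to V_5 and testing each for blocking by {V_2, V_3, V_4, V_6}:
Path 1: V_1 → V_6 ← V_2 → V_5
  V_2 is a fork here and V_2 is conditioned on, so the path is blocked at V_2.
Path 2: V_1 → V_6 ← V_5
  V_6 is a collider and V_6 is conditioned on, which opens it — no node blocks this path, so it is active.
Path 3: V_1 → V_3 → V_7 ← V_2 → V_6 ← V_5
  V_3 is a chain here and V_3 is conditioned on, so the path is blocked at V_3.
Path 4: V_1 → V_3 → V_7 ← V_2 → V_5
  V_3 is a chain here and V_3 is conditioned on, so the path is blocked at V_3.
Path 5: V_1 → V_3 → V_4 ← V_2 → V_6 ← V_5
  V_3 is a chain here and V_3 is conditioned on, so the path is blocked at V_3.
Path 6: V_1 → V_3 → V_4 ← V_2 → V_5
  V_3 is a chain here and V_3 is conditioned on, so the path is blocked at V_3.
At least one path is unblocked, so d-separation fails.

No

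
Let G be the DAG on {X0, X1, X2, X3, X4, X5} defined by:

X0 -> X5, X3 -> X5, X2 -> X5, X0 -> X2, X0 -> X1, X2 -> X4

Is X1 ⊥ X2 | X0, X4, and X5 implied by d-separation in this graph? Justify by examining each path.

2 paths connect X1 and X2; each must be blocked for d-separation to hold:
Path 1: X1 ← X0 → X5 ← X2
  X0 is a fork here and X0 is conditioned on, so the path is blocked at X0.
Path 2: X1 ← X0 → X2
  X0 is a fork here and X0 is conditioned on, so the path is blocked at X0.
All paths are blocked; X1 ⊥ X2 | {X0, X4, X5} holds.

Yes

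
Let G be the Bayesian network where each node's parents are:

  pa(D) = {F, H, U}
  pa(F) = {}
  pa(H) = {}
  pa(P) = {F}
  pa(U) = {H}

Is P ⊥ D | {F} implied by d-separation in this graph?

There is one path between P and D:
Path 1: P ← F → D
  F is a fork here and F is conditioned on, so the path is blocked at F.
Every path is blocked, so P and D are d-separated given {F}.

Yes — P and D are d-separated given {F}.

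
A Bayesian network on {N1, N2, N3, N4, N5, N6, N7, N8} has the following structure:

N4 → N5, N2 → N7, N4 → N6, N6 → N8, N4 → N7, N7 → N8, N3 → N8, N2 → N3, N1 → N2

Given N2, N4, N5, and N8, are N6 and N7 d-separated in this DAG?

No

3 paths connect N6 and N7; each must be blocked for d-separation to hold:
  1. N6 → N8 ← N3 ← N2 → N7 — N8:collider[open]; N3:chain[open]; N2:fork[blocks] ⇒ blocked
  2. N6 → N8 ← N7 — N8:collider[open] ⇒ active
  3. N6 ← N4 → N7 — N4:fork[blocks] ⇒ blocked
At least one path is unblocked, so d-separation fails.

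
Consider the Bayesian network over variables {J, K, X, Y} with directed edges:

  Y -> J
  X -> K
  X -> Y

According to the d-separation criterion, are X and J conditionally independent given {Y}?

There is one path between X and J:
  1. X → Y → J — Y:chain[blocks] ⇒ blocked
All paths are blocked; X ⊥ J | {Y} holds.

Yes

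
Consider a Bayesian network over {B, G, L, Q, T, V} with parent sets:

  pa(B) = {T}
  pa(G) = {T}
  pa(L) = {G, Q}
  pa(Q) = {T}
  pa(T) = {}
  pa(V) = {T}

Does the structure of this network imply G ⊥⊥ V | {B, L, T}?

Yes

We examine all 2 paths between G and V:
  1. G → L ← Q ← T → V — L:collider[open]; Q:chain[open]; T:fork[blocks] ⇒ blocked
  2. G ← T → V — T:fork[blocks] ⇒ blocked
Since every path is blocked, d-separation holds.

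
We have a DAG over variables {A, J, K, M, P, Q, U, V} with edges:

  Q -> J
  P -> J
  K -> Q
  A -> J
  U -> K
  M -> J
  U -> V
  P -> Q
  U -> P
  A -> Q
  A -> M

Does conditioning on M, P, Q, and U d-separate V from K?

We examine all 5 paths between V and K:
  1. V ← U → P → Q ← K — U:fork[blocks]; P:chain[blocks]; Q:collider[open] ⇒ blocked
  2. V ← U → P → J ← M ← A → Q ← K — U:fork[blocks]; P:chain[blocks]; J:collider[blocks]; M:chain[blocks]; A:fork[open]; Q:collider[open] ⇒ blocked
  3. V ← U → P → J ← A → Q ← K — U:fork[blocks]; P:chain[blocks]; J:collider[blocks]; A:fork[open]; Q:collider[open] ⇒ blocked
  4. V ← U → P → J ← Q ← K — U:fork[blocks]; P:chain[blocks]; J:collider[blocks]; Q:chain[blocks] ⇒ blocked
  5. V ← U → K — U:fork[blocks] ⇒ blocked
All paths are blocked; V ⊥ K | {M, P, Q, U} holds.

Yes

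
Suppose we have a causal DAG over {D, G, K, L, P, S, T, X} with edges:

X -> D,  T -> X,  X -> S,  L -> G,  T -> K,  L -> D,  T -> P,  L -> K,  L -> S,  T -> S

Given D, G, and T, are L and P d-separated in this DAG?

Yes

There are 5 undirected paths between L and P; checking each against the conditioning set {D, G, T}:
Path 1: L → D ← X ← T → P
  T is a fork here and T is conditioned on, so the path is blocked at T.
Path 2: L → D ← X → S ← T → P
  S is a collider here and neither S nor any of its descendants is conditioned on, so the collider stays closed — the path is blocked at S.
Path 3: L → K ← T → P
  K is a collider here and neither K nor any of its descendants is conditioned on, so the collider stays closed — the path is blocked at K.
Path 4: L → S ← X ← T → P
  S is a collider here and neither S nor any of its descendants is conditioned on, so the collider stays closed — the path is blocked at S.
Path 5: L → S ← T → P
  S is a collider here and neither S nor any of its descendants is conditioned on, so the collider stays closed — the path is blocked at S.
All paths are blocked; L ⊥ P | {D, G, T} holds.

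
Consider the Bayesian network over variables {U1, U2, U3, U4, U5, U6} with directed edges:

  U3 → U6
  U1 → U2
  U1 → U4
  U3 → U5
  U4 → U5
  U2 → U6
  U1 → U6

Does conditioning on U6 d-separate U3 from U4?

There are 3 undirected paths between U3 and U4; checking each against the conditioning set {U6}:
Path 1: U3 → U5 ← U4
  U5 is a collider here and neither U5 nor any of its descendants is conditioned on, so the collider stays closed — the path is blocked at U5.
Path 2: U3 → U6 ← U1 → U4
  U6 is a collider and U6 is conditioned on, which opens it; U1 is a fork and U1 is not conditioned on — no node blocks this path, so it is active.
Path 3: U3 → U6 ← U2 ← U1 → U4
  U6 is a collider and U6 is conditioned on, which opens it; U2 is a chain and U2 is not conditioned on; U1 is a fork and U1 is not conditioned on — no node blocks this path, so it is active.
At least one path is unblocked, so d-separation fails.

No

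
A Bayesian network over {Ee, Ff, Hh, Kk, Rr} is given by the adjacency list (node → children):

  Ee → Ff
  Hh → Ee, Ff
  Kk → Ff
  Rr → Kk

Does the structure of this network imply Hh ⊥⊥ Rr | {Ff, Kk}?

There are 2 undirected paths between Hh and Rr; checking each against the conditioning set {Ff, Kk}:
Path 1: Hh → Ee → Ff ← Kk ← Rr
  Kk is a chain here and Kk is conditioned on, so the path is blocked at Kk.
Path 2: Hh → Ff ← Kk ← Rr
  Kk is a chain here and Kk is conditioned on, so the path is blocked at Kk.
Since every path is blocked, d-separation holds.

Yes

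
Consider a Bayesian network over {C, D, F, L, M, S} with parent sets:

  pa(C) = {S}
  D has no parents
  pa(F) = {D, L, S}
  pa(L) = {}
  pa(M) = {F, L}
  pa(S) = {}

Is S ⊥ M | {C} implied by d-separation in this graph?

2 paths connect S and M; each must be blocked for d-separation to hold:
  1. S → F ← L → M — F:collider[blocks]; L:fork[open] ⇒ blocked
  2. S → F → M — F:chain[open] ⇒ active
At least one path is unblocked, so d-separation fails.

No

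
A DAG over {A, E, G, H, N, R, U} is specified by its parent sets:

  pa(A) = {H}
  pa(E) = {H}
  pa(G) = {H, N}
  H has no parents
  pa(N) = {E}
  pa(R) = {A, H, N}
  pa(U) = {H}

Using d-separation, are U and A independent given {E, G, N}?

There are 4 undirected paths between U and A; checking each against the conditioning set {E, G, N}:
Path 1: U ← H → A
  H is a fork and H is not conditioned on — no node blocks this path, so it is active.
Path 2: U ← H → R ← A
  R is a collider here and neither R nor any of its descendants is conditioned on, so the collider stays closed — the path is blocked at R.
Path 3: U ← H → E → N → R ← A
  E is a chain here and E is conditioned on, so the path is blocked at E.
Path 4: U ← H → G ← N → R ← A
  N is a fork here and N is conditioned on, so the path is blocked at N.
Since the path U ← H → A is active, U and A are not d-separated given {E, G, N}.

No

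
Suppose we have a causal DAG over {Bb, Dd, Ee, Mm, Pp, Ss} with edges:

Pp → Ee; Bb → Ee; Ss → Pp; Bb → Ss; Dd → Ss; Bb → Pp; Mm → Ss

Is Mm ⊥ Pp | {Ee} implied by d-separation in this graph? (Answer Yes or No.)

No — Mm and Pp are not d-separated given {Ee}.

We examine all 3 paths between Mm and Pp:
Path 1: Mm → Ss ← Bb → Pp
  Ss is a collider and its descendant Ee is conditioned on, which opens it; Bb is a fork and Bb is not conditioned on — no node blocks this path, so it is active.
Path 2: Mm → Ss ← Bb → Ee ← Pp
  Ss is a collider and its descendant Ee is conditioned on, which opens it; Bb is a fork and Bb is not conditioned on; Ee is a collider and Ee is conditioned on, which opens it — no node blocks this path, so it is active.
Path 3: Mm → Ss → Pp
  Ss is a chain and Ss is not conditioned on — no node blocks this path, so it is active.
At least one path is unblocked, so d-separation fails.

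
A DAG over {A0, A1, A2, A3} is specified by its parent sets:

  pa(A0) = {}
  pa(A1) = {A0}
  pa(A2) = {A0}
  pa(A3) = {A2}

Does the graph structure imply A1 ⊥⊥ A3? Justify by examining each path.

There is one path between A1 and A3:
Path 1: A1 ← A0 → A2 → A3
  A0 is a fork and A0 is not conditioned on; A2 is a chain and A2 is not conditioned on — no node blocks this path, so it is active.
Because an active path exists, A1 and A3 are not d-separated.

No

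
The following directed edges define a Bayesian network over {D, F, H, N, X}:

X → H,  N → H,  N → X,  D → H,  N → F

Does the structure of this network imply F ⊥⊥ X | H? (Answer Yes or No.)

No — F and X are not d-separated given {H}.

Enumerating the 2 paths from F to X and testing each for blocking by {H}:
Path 1: F ← N → X
  N is a fork and N is not conditioned on — no node blocks this path, so it is active.
Path 2: F ← N → H ← X
  N is a fork and N is not conditioned on; H is a collider and H is conditioned on, which opens it — no node blocks this path, so it is active.
Since the path F ← N → X is active, F and X are not d-separated given {H}.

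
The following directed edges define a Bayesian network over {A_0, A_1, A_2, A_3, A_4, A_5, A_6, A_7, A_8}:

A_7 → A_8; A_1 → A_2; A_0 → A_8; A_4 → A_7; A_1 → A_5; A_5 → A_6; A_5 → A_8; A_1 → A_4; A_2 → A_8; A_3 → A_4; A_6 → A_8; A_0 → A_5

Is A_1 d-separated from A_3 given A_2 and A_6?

There are 5 undirected paths between A_1 and A_3; checking each against the conditioning set {A_2, A_6}:
  1. A_1 → A_4 ← A_3 — A_4:collider[blocks] ⇒ blocked
  2. A_1 → A_2 → A_8 ← A_7 ← A_4 ← A_3 — A_2:chain[blocks]; A_8:collider[blocks]; A_7:chain[open]; A_4:chain[open] ⇒ blocked
  3. A_1 → A_5 → A_8 ← A_7 ← A_4 ← A_3 — A_5:chain[open]; A_8:collider[blocks]; A_7:chain[open]; A_4:chain[open] ⇒ blocked
  4. A_1 → A_5 → A_6 → A_8 ← A_7 ← A_4 ← A_3 — A_5:chain[open]; A_6:chain[blocks]; A_8:collider[blocks]; A_7:chain[open]; A_4:chain[open] ⇒ blocked
  5. A_1 → A_5 ← A_0 → A_8 ← A_7 ← A_4 ← A_3 — A_5:collider[open]; A_0:fork[open]; A_8:collider[blocks]; A_7:chain[open]; A_4:chain[open] ⇒ blocked
All paths are blocked; A_1 ⊥ A_3 | {A_2, A_6} holds.

Yes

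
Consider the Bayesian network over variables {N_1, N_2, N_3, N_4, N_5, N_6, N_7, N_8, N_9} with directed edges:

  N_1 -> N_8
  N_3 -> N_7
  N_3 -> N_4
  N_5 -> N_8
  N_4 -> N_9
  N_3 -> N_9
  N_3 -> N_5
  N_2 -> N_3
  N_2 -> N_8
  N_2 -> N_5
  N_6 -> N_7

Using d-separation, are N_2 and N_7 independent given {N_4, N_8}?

There are 3 undirected paths between N_2 and N_7; checking each against the conditioning set {N_4, N_8}:
Path 1: N_2 → N_8 ← N_5 ← N_3 → N_7
  N_8 is a collider and N_8 is conditioned on, which opens it; N_5 is a chain and N_5 is not conditioned on; N_3 is a fork and N_3 is not conditioned on — no node blocks this path, so it is active.
Path 2: N_2 → N_3 → N_7
  N_3 is a chain and N_3 is not conditioned on — no node blocks this path, so it is active.
Path 3: N_2 → N_5 ← N_3 → N_7
  N_5 is a collider and its descendant N_8 is conditioned on, which opens it; N_3 is a fork and N_3 is not conditioned on — no node blocks this path, so it is active.
Because an active path exists, N_2 and N_7 are not d-separated.

No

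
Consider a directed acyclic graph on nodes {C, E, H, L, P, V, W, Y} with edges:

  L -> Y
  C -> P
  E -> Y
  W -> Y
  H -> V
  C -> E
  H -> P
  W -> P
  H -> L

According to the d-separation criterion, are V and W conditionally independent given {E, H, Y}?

Yes

4 paths connect V and W; each must be blocked for d-separation to hold:
Path 1: V ← H → P ← C → E → Y ← W
  H is a fork here and H is conditioned on, so the path is blocked at H.
Path 2: V ← H → P ← W
  H is a fork here and H is conditioned on, so the path is blocked at H.
Path 3: V ← H → L → Y ← E ← C → P ← W
  H is a fork here and H is conditioned on, so the path is blocked at H.
Path 4: V ← H → L → Y ← W
  H is a fork here and H is conditioned on, so the path is blocked at H.
Every path is blocked, so V and W are d-separated given {E, H, Y}.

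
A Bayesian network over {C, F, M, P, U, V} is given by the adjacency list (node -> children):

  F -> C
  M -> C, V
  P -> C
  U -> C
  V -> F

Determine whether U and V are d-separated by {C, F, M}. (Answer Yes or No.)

We examine all 2 paths between U and V:
  1. U → C ← M → V — C:collider[open]; M:fork[blocks] ⇒ blocked
  2. U → C ← F ← V — C:collider[open]; F:chain[blocks] ⇒ blocked
All paths are blocked; U ⊥ V | {C, F, M} holds.

Yes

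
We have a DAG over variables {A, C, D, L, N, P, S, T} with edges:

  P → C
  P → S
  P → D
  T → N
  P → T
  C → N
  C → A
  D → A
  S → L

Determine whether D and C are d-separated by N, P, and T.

Yes — D and C are d-separated given {N, P, T}.

We examine all 3 paths between D and C:
  1. D → A ← C — A:collider[blocks] ⇒ blocked
  2. D ← P → T → N ← C — P:fork[blocks]; T:chain[blocks]; N:collider[open] ⇒ blocked
  3. D ← P → C — P:fork[blocks] ⇒ blocked
Every path is blocked, so D and C are d-separated given {N, P, T}.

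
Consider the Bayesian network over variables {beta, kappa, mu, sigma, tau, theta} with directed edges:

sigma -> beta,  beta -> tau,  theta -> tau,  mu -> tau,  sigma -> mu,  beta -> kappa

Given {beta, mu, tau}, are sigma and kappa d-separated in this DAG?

Yes

We examine all 2 paths between sigma and kappa:
Path 1: sigma → mu → tau ← beta → kappa
  mu is a chain here and mu is conditioned on, so the path is blocked at mu.
Path 2: sigma → beta → kappa
  beta is a chain here and beta is conditioned on, so the path is blocked at beta.
Since every path is blocked, d-separation holds.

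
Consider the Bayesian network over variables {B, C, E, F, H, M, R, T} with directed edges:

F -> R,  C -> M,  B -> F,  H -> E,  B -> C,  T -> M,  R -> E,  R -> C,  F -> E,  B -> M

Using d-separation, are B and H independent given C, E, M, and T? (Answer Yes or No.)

No

Enumerating the 6 paths from B to H and testing each for blocking by {C, E, M, T}:
Path 1: B → C ← R → E ← H
  C is a collider and C is conditioned on, which opens it; R is a fork and R is not conditioned on; E is a collider and E is conditioned on, which opens it — no node blocks this path, so it is active.
Path 2: B → C ← R ← F → E ← H
  C is a collider and C is conditioned on, which opens it; R is a chain and R is not conditioned on; F is a fork and F is not conditioned on; E is a collider and E is conditioned on, which opens it — no node blocks this path, so it is active.
Path 3: B → M ← C ← R → E ← H
  C is a chain here and C is conditioned on, so the path is blocked at C.
Path 4: B → M ← C ← R ← F → E ← H
  C is a chain here and C is conditioned on, so the path is blocked at C.
Path 5: B → F → E ← H
  F is a chain and F is not conditioned on; E is a collider and E is conditioned on, which opens it — no node blocks this path, so it is active.
Path 6: B → F → R → E ← H
  F is a chain and F is not conditioned on; R is a chain and R is not conditioned on; E is a collider and E is conditioned on, which opens it — no node blocks this path, so it is active.
Because an active path exists, B and H are not d-separated.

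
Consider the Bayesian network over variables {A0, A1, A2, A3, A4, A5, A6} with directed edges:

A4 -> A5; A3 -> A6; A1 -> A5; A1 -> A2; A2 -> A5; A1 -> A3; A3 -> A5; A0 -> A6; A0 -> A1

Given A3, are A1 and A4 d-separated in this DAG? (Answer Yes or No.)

We examine all 4 paths between A1 and A4:
Path 1: A1 → A5 ← A4
  A5 is a collider here and neither A5 nor any of its descendants is conditioned on, so the collider stays closed — the path is blocked at A5.
Path 2: A1 → A3 → A5 ← A4
  A3 is a chain here and A3 is conditioned on, so the path is blocked at A3.
Path 3: A1 → A2 → A5 ← A4
  A5 is a collider here and neither A5 nor any of its descendants is conditioned on, so the collider stays closed — the path is blocked at A5.
Path 4: A1 ← A0 → A6 ← A3 → A5 ← A4
  A6 is a collider here and neither A6 nor any of its descendants is conditioned on, so the collider stays closed — the path is blocked at A6.
Since every path is blocked, d-separation holds.

Yes — A1 and A4 are d-separated given {A3}.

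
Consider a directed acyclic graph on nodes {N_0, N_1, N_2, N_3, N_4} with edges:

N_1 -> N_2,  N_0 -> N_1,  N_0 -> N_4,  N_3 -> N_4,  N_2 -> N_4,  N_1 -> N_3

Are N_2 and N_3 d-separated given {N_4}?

No

4 paths connect N_2 and N_3; each must be blocked for d-separation to hold:
Path 1: N_2 ← N_1 → N_3
  N_1 is a fork and N_1 is not conditioned on — no node blocks this path, so it is active.
Path 2: N_2 ← N_1 ← N_0 → N_4 ← N_3
  N_1 is a chain and N_1 is not conditioned on; N_0 is a fork and N_0 is not conditioned on; N_4 is a collider and N_4 is conditioned on, which opens it — no node blocks this path, so it is active.
Path 3: N_2 → N_4 ← N_3
  N_4 is a collider and N_4 is conditioned on, which opens it — no node blocks this path, so it is active.
Path 4: N_2 → N_4 ← N_0 → N_1 → N_3
  N_4 is a collider and N_4 is conditioned on, which opens it; N_0 is a fork and N_0 is not conditioned on; N_1 is a chain and N_1 is not conditioned on — no node blocks this path, so it is active.
Because an active path exists, N_2 and N_3 are not d-separated.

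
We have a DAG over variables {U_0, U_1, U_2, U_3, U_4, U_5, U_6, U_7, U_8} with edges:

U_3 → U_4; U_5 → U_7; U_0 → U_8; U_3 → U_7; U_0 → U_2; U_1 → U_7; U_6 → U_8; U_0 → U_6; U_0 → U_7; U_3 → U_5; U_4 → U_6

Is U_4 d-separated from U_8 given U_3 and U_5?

Enumerating the 6 paths from U_4 to U_8 and testing each for blocking by {U_3, U_5}:
  1. U_4 ← U_3 → U_7 ← U_0 → U_8 — U_3:fork[blocks]; U_7:collider[blocks]; U_0:fork[open] ⇒ blocked
  2. U_4 ← U_3 → U_7 ← U_0 → U_6 → U_8 — U_3:fork[blocks]; U_7:collider[blocks]; U_0:fork[open]; U_6:chain[open] ⇒ blocked
  3. U_4 ← U_3 → U_5 → U_7 ← U_0 → U_8 — U_3:fork[blocks]; U_5:chain[blocks]; U_7:collider[blocks]; U_0:fork[open] ⇒ blocked
  4. U_4 ← U_3 → U_5 → U_7 ← U_0 → U_6 → U_8 — U_3:fork[blocks]; U_5:chain[blocks]; U_7:collider[blocks]; U_0:fork[open]; U_6:chain[open] ⇒ blocked
  5. U_4 → U_6 ← U_0 → U_8 — U_6:collider[blocks]; U_0:fork[open] ⇒ blocked
  6. U_4 → U_6 → U_8 — U_6:chain[open] ⇒ active
Since the path U_4 → U_6 → U_8 is active, U_4 and U_8 are not d-separated given {U_3, U_5}.

No — U_4 and U_8 are not d-separated given {U_3, U_5}.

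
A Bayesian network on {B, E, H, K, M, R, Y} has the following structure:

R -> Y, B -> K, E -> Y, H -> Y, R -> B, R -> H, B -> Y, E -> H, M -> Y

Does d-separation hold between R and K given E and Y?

No — R and K are not d-separated given {E, Y}.

Enumerating the 4 paths from R to K and testing each for blocking by {E, Y}:
Path 1: R → B → K
  B is a chain and B is not conditioned on — no node blocks this path, so it is active.
Path 2: R → Y ← B → K
  Y is a collider and Y is conditioned on, which opens it; B is a fork and B is not conditioned on — no node blocks this path, so it is active.
Path 3: R → H ← E → Y ← B → K
  E is a fork here and E is conditioned on, so the path is blocked at E.
Path 4: R → H → Y ← B → K
  H is a chain and H is not conditioned on; Y is a collider and Y is conditioned on, which opens it; B is a fork and B is not conditioned on — no node blocks this path, so it is active.
At least one path is unblocked, so d-separation fails.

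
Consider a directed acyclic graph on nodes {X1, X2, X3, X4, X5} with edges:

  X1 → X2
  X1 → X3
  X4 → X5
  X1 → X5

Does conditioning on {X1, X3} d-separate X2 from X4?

The only undirected path from X2 to X4 is:
Path 1: X2 ← X1 → X5 ← X4
  X1 is a fork here and X1 is conditioned on, so the path is blocked at X1.
Every path is blocked, so X2 and X4 are d-separated given {X1, X3}.

Yes — X2 and X4 are d-separated given {X1, X3}.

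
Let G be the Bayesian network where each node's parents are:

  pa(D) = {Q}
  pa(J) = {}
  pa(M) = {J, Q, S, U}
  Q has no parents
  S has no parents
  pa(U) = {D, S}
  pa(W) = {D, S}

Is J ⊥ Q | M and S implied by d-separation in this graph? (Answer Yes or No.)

No

There are 5 undirected paths between J and Q; checking each against the conditioning set {M, S}:
Path 1: J → M ← S → W ← D ← Q
  S is a fork here and S is conditioned on, so the path is blocked at S.
Path 2: J → M ← S → U ← D ← Q
  S is a fork here and S is conditioned on, so the path is blocked at S.
Path 3: J → M ← Q
  M is a collider and M is conditioned on, which opens it — no node blocks this path, so it is active.
Path 4: J → M ← U ← D ← Q
  M is a collider and M is conditioned on, which opens it; U is a chain and U is not conditioned on; D is a chain and D is not conditioned on — no node blocks this path, so it is active.
Path 5: J → M ← U ← S → W ← D ← Q
  S is a fork here and S is conditioned on, so the path is blocked at S.
Since the path J → M ← Q is active, J and Q are not d-separated given {M, S}.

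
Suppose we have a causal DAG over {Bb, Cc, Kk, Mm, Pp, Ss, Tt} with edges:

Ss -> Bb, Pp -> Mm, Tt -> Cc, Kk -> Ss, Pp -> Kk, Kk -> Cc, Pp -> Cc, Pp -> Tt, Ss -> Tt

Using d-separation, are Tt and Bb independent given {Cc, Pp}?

Enumerating the 5 paths from Tt to Bb and testing each for blocking by {Cc, Pp}:
  1. Tt ← Ss → Bb — Ss:fork[open] ⇒ active
  2. Tt → Cc ← Kk → Ss → Bb — Cc:collider[open]; Kk:fork[open]; Ss:chain[open] ⇒ active
  3. Tt → Cc ← Pp → Kk → Ss → Bb — Cc:collider[open]; Pp:fork[blocks]; Kk:chain[open]; Ss:chain[open] ⇒ blocked
  4. Tt ← Pp → Kk → Ss → Bb — Pp:fork[blocks]; Kk:chain[open]; Ss:chain[open] ⇒ blocked
  5. Tt ← Pp → Cc ← Kk → Ss → Bb — Pp:fork[blocks]; Cc:collider[open]; Kk:fork[open]; Ss:chain[open] ⇒ blocked
At least one path is unblocked, so d-separation fails.

No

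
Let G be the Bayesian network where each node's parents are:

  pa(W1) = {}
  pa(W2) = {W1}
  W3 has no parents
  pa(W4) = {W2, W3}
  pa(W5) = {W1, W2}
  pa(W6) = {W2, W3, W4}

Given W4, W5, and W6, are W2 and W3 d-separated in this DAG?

No — W2 and W3 are not d-separated given {W4, W5, W6}.

Enumerating the 4 paths from W2 to W3 and testing each for blocking by {W4, W5, W6}:
Path 1: W2 → W6 ← W3
  W6 is a collider and W6 is conditioned on, which opens it — no node blocks this path, so it is active.
Path 2: W2 → W6 ← W4 ← W3
  W4 is a chain here and W4 is conditioned on, so the path is blocked at W4.
Path 3: W2 → W4 → W6 ← W3
  W4 is a chain here and W4 is conditioned on, so the path is blocked at W4.
Path 4: W2 → W4 ← W3
  W4 is a collider and W4 is conditioned on, which opens it — no node blocks this path, so it is active.
Since the path W2 → W6 ← W3 is active, W2 and W3 are not d-separated given {W4, W5, W6}.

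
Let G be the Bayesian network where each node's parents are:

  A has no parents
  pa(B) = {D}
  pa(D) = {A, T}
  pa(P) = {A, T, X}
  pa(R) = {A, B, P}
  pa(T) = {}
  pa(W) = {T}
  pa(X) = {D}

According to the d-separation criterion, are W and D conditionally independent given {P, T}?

6 paths connect W and D; each must be blocked for d-separation to hold:
Path 1: W ← T → D
  T is a fork here and T is conditioned on, so the path is blocked at T.
Path 2: W ← T → P ← X ← D
  T is a fork here and T is conditioned on, so the path is blocked at T.
Path 3: W ← T → P → R ← B ← D
  T is a fork here and T is conditioned on, so the path is blocked at T.
Path 4: W ← T → P → R ← A → D
  T is a fork here and T is conditioned on, so the path is blocked at T.
Path 5: W ← T → P ← A → D
  T is a fork here and T is conditioned on, so the path is blocked at T.
Path 6: W ← T → P ← A → R ← B ← D
  T is a fork here and T is conditioned on, so the path is blocked at T.
Every path is blocked, so W and D are d-separated given {P, T}.

Yes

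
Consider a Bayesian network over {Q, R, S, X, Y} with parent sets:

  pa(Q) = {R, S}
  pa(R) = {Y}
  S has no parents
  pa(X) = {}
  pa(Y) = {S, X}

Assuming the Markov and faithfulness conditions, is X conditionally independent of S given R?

No

Enumerating the 2 paths from X to S and testing each for blocking by {R}:
Path 1: X → Y → R → Q ← S
  R is a chain here and R is conditioned on, so the path is blocked at R.
Path 2: X → Y ← S
  Y is a collider and its descendant R is conditioned on, which opens it — no node blocks this path, so it is active.
Since the path X → Y ← S is active, X and S are not d-separated given {R}.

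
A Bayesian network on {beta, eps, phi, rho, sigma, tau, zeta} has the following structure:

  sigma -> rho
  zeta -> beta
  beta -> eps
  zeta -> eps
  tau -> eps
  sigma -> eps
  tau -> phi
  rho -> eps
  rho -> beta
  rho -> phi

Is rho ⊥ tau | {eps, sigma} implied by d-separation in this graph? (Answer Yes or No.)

No — rho and tau are not d-separated given {eps, sigma}.

There are 5 undirected paths between rho and tau; checking each against the conditioning set {eps, sigma}:
Path 1: rho → phi ← tau
  phi is a collider here and neither phi nor any of its descendants is conditioned on, so the collider stays closed — the path is blocked at phi.
Path 2: rho → beta ← zeta → eps ← tau
  beta is a collider and its descendant eps is conditioned on, which opens it; zeta is a fork and zeta is not conditioned on; eps is a collider and eps is conditioned on, which opens it — no node blocks this path, so it is active.
Path 3: rho → beta → eps ← tau
  beta is a chain and beta is not conditioned on; eps is a collider and eps is conditioned on, which opens it — no node blocks this path, so it is active.
Path 4: rho ← sigma → eps ← tau
  sigma is a fork here and sigma is conditioned on, so the path is blocked at sigma.
Path 5: rho → eps ← tau
  eps is a collider and eps is conditioned on, which opens it — no node blocks this path, so it is active.
Since the path rho → beta ← zeta → eps ← tau is active, rho and tau are not d-separated given {eps, sigma}.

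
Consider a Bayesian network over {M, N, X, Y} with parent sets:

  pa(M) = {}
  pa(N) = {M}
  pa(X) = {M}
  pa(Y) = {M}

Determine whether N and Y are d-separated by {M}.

Only one path connects N and Y:
Path 1: N ← M → Y
  M is a fork here and M is conditioned on, so the path is blocked at M.
All paths are blocked; N ⊥ Y | {M} holds.

Yes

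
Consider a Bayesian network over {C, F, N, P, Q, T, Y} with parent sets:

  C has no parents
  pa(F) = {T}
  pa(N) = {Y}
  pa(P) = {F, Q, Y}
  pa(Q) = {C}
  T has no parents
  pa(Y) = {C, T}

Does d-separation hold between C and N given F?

No

Enumerating the 3 paths from C to N and testing each for blocking by {F}:
Path 1: C → Y → N
  Y is a chain and Y is not conditioned on — no node blocks this path, so it is active.
Path 2: C → Q → P ← Y → N
  P is a collider here and neither P nor any of its descendants is conditioned on, so the collider stays closed — the path is blocked at P.
Path 3: C → Q → P ← F ← T → Y → N
  P is a collider here and neither P nor any of its descendants is conditioned on, so the collider stays closed — the path is blocked at P.
Since the path C → Y → N is active, C and N are not d-separated given {F}.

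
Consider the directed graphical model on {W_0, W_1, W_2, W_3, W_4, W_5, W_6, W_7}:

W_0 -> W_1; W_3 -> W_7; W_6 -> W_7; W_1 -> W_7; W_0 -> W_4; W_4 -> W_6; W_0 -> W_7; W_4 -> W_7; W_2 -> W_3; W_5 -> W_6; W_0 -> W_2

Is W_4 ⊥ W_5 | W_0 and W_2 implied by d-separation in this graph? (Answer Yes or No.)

5 paths connect W_4 and W_5; each must be blocked for d-separation to hold:
  1. W_4 ← W_0 → W_7 ← W_6 ← W_5 — W_0:fork[blocks]; W_7:collider[blocks]; W_6:chain[open] ⇒ blocked
  2. W_4 ← W_0 → W_2 → W_3 → W_7 ← W_6 ← W_5 — W_0:fork[blocks]; W_2:chain[blocks]; W_3:chain[open]; W_7:collider[blocks]; W_6:chain[open] ⇒ blocked
  3. W_4 ← W_0 → W_1 → W_7 ← W_6 ← W_5 — W_0:fork[blocks]; W_1:chain[open]; W_7:collider[blocks]; W_6:chain[open] ⇒ blocked
  4. W_4 → W_7 ← W_6 ← W_5 — W_7:collider[blocks]; W_6:chain[open] ⇒ blocked
  5. W_4 → W_6 ← W_5 — W_6:collider[blocks] ⇒ blocked
Since every path is blocked, d-separation holds.

Yes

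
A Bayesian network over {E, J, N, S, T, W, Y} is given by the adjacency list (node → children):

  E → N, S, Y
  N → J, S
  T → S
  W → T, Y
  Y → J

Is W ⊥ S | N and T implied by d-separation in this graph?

5 paths connect W and S; each must be blocked for d-separation to hold:
Path 1: W → Y → J ← N ← E → S
  J is a collider here and neither J nor any of its descendants is conditioned on, so the collider stays closed — the path is blocked at J.
Path 2: W → Y → J ← N → S
  J is a collider here and neither J nor any of its descendants is conditioned on, so the collider stays closed — the path is blocked at J.
Path 3: W → Y ← E → N → S
  Y is a collider here and neither Y nor any of its descendants is conditioned on, so the collider stays closed — the path is blocked at Y.
Path 4: W → Y ← E → S
  Y is a collider here and neither Y nor any of its descendants is conditioned on, so the collider stays closed — the path is blocked at Y.
Path 5: W → T → S
  T is a chain here and T is conditioned on, so the path is blocked at T.
Since every path is blocked, d-separation holds.

Yes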